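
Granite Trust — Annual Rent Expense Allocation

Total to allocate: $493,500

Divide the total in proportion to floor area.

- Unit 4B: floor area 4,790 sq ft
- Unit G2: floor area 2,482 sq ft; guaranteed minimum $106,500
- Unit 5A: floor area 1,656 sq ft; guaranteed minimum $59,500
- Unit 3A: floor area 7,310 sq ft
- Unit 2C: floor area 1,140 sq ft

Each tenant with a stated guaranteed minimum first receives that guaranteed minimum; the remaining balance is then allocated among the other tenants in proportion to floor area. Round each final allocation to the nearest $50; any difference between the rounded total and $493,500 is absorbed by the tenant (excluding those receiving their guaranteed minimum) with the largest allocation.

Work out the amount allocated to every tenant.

Unit 4B: $118,500 · Unit G2: $106,500 · Unit 5A: $59,500 · Unit 3A: $180,800 · Unit 2C: $28,200

Minimums first: Unit G2 $106,500; Unit 5A $59,500. Remaining pool $327,500.
Remaining pool split over remaining floor area 13,240: Unit 4B 118,483.76 → $118,500; Unit 3A 180,817.60 → $180,800; Unit 2C 28,198.64 → $28,200.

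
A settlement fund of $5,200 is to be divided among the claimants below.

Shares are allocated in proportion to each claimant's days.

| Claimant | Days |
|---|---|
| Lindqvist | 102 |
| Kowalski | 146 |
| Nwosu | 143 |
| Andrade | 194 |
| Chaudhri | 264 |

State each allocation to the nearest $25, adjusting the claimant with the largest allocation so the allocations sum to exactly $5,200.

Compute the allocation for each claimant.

Lindqvist: $625 · Kowalski: $900 · Nwosu: $875 · Andrade: $1,200 · Chaudhri: $1,600

Sum of days: 849.
Unrounded shares: Lindqvist 102/849 × $5,200 = 624.73; Kowalski 146/849 × $5,200 = 894.23; Nwosu 143/849 × $5,200 = 875.85; Andrade 194/849 × $5,200 = 1,188.22; Chaudhri 264/849 × $5,200 = 1,616.96.
At nearest $25: Lindqvist $625; Kowalski $900; Nwosu $875; Andrade $1,200; Chaudhri $1,625. Sum = $5,225.
Difference $5,200 − $5,225 = −$25 applied to largest allocation (Chaudhri): Chaudhri becomes $1,600.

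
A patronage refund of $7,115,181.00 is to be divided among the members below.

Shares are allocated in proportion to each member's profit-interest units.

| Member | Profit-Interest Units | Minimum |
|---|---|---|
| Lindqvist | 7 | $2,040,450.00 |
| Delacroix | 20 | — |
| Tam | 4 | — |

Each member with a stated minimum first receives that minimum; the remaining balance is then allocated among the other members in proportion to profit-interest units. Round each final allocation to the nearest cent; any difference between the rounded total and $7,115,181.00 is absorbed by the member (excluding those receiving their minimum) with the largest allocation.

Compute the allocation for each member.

Fund the minimums — Lindqvist $2,040,450.00. Residual $5,074,731.00.
Residual split over remaining profit-interest units 24: Delacroix 4,228,942.5000 → $4,228,942.50; Tam 845,788.5000 → $845,788.50.

Lindqvist: $2,040,450.00 · Delacroix: $4,228,942.50 · Tam: $845,788.50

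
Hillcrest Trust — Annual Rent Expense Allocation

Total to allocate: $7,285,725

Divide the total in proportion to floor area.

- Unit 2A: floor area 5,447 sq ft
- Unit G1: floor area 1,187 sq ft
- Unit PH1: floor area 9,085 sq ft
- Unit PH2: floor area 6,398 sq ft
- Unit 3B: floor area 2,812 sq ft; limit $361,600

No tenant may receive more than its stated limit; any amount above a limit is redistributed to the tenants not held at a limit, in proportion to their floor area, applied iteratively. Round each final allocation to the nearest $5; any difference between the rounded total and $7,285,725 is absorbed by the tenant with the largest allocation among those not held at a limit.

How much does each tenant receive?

Unit 2A: $1,705,280; Unit G1: $371,610; Unit PH1: $2,844,225; Unit PH2: $2,003,010; Unit 3B: $361,600

Floor area total: 24,929.
Proportional shares (ignoring caps): Unit 2A 1,591,934.86; Unit G1 346,911.45; Unit PH1 2,655,173.16; Unit PH2 1,869,873.18; Unit 3B 821,832.35.
Cap binds for Unit 3B ($361,600); residual $6,924,125 reallocated over remaining floor area 22,117.
Shares after redistribution: Unit 2A 1,705,281.41 → $1,705,280; Unit G1 371,611.72 → $371,610; Unit PH1 2,844,222.80 → $2,844,225; Unit PH2 2,003,009.08 → $2,003,010.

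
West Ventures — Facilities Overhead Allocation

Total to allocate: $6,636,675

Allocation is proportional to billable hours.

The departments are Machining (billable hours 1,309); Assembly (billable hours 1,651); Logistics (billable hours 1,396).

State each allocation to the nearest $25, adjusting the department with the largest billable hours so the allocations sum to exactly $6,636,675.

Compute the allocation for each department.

Machining: $1,994,350; Assembly: $2,515,425; Logistics: $2,126,900

Combined billable hours = 1,309 + 1,651 + 1,396 = 4,356.
Proportional shares: Machining 1,994,354.36; Assembly 2,515,415.62; Logistics 2,126,905.03.
At nearest $25: Machining $1,994,350; Assembly $2,515,425; Logistics $2,126,900. Sum = $6,636,675.
No rounding difference to absorb.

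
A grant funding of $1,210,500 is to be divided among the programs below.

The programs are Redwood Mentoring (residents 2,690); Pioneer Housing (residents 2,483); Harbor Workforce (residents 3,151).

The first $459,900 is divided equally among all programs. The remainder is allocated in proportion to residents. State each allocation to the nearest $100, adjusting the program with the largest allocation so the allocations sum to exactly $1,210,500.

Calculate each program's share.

Redwood Mentoring: $395,900; Pioneer Housing: $377,200; Harbor Workforce: $437,400

Equal tier: $459,900 ÷ 3 = $153,300 apiece.
Remainder $750,600 by residents (total 8,324): Redwood Mentoring 242,565.35 → $242,600; Pioneer Housing 223,899.54 → $223,900; Harbor Workforce 284,135.10 → $284,100.
Totals: Redwood Mentoring $153,300 + $242,600 = $395,900; Pioneer Housing $153,300 + $223,900 = $377,200; Harbor Workforce $153,300 + $284,100 = $437,400.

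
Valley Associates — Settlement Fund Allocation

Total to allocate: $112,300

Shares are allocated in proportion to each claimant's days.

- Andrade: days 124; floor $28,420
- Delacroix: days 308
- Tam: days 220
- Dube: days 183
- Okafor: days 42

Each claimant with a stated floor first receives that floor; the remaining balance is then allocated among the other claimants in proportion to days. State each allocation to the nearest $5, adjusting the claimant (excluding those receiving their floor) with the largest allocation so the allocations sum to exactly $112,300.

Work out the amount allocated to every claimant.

Fund the minimums — Andrade $28,420. Balance $83,880.
Balance split over remaining days 753: Delacroix 34,309.48 → $34,310; Tam 24,506.77 → $24,505; Dube 20,385.18 → $20,385; Okafor 4,678.57 → $4,680.

Andrade: $28,420; Delacroix: $34,310; Tam: $24,505; Dube: $20,385; Okafor: $4,680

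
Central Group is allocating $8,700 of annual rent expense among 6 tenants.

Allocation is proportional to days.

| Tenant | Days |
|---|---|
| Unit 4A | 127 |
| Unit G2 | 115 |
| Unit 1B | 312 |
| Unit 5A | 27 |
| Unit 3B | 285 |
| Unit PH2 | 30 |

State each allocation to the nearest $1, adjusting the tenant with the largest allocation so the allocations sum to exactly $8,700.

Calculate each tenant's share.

Unit 4A: $1,233; Unit G2: $1,117; Unit 1B: $3,030; Unit 5A: $262; Unit 3B: $2,767; Unit PH2: $291

Sum of days: 896.
Unrounded shares: Unit 4A 127/896 × $8,700 = 1,233.15; Unit G2 115/896 × $8,700 = 1,116.63; Unit 1B 312/896 × $8,700 = 3,029.46; Unit 5A 27/896 × $8,700 = 262.17; Unit 3B 285/896 × $8,700 = 2,767.30; Unit PH2 30/896 × $8,700 = 291.29.
After rounding ($1): Unit 4A $1,233; Unit G2 $1,117; Unit 1B $3,029; Unit 5A $262; Unit 3B $2,767; Unit PH2 $291. Sum = $8,699.
Difference $8,700 − $8,699 = +$1 applied to largest allocation (Unit 1B): Unit 1B becomes $3,030.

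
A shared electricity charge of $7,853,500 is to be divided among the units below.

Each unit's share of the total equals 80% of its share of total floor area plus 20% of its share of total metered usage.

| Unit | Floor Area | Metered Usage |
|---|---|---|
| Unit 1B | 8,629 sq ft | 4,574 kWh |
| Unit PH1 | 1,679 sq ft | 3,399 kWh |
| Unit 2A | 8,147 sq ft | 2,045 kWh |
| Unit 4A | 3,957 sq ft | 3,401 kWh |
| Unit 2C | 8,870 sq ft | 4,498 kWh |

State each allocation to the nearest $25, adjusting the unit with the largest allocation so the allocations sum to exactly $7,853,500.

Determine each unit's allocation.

Totals — floor area 31,282, metered usage 17,917.
Composite weights (80% floor area + 20% metered usage): Unit 1B 0.2717; Unit PH1 0.0809; Unit 2A 0.2312; Unit 4A 0.1392; Unit 2C 0.2770.
Raw shares: Unit 1B 2,134,063.61; Unit PH1 635,191.48; Unit 2A 1,815,551.18; Unit 4A 1,092,889.29; Unit 2C 2,175,804.44.
After rounding ($25): Unit 1B $2,134,075; Unit PH1 $635,200; Unit 2A $1,815,550; Unit 4A $1,092,900; Unit 2C $2,175,800. Sum = $7,853,525.
Difference $7,853,500 − $7,853,525 = −$25 applied to largest allocation (Unit 2C): Unit 2C becomes $2,175,775.

Unit 1B: $2,134,075; Unit PH1: $635,200; Unit 2A: $1,815,550; Unit 4A: $1,092,900; Unit 2C: $2,175,775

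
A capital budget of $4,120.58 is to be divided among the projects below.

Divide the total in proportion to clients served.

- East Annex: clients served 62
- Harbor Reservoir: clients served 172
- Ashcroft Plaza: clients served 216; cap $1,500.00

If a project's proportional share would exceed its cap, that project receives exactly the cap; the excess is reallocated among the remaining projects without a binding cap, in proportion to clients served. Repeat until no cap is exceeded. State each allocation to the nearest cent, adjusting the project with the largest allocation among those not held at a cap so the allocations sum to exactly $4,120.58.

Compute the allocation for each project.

East Annex: $694.34 | Harbor Reservoir: $1,926.24 | Ashcroft Plaza: $1,500.00

Total clients served = 450.
Unconstrained shares: East Annex 567.7244; Harbor Reservoir 1,574.9772; Ashcroft Plaza 1,977.8784.
Held at cap: Ashcroft Plaza ($1,500.00); residual $2,620.58 reallocated over remaining clients served 234.
Remaining shares: East Annex 694.3417 → $694.34; Harbor Reservoir 1,926.2383 → $1,926.24.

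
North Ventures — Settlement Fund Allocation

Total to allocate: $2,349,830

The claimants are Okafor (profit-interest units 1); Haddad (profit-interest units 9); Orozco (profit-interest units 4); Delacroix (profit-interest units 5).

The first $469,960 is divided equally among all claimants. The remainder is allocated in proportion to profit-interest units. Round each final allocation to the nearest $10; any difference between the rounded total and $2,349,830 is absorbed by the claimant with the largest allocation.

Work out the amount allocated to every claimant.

Equal tier: $469,960 ÷ 4 = $117,490 apiece.
Remainder $1,879,870 by profit-interest units (total 19): Okafor 98,940.53 → $98,940; Haddad 890,464.74 → $890,460; Orozco 395,762.11 → $395,760; Delacroix 494,702.63 → $494,700.
Rounding difference +$10 on remainder applied to Haddad.
Totals: Okafor $117,490 + $98,940 = $216,430; Haddad $117,490 + $890,470 = $1,007,960; Orozco $117,490 + $395,760 = $513,250; Delacroix $117,490 + $494,700 = $612,190.

Okafor: $216,430 · Haddad: $1,007,960 · Orozco: $513,250 · Delacroix: $612,190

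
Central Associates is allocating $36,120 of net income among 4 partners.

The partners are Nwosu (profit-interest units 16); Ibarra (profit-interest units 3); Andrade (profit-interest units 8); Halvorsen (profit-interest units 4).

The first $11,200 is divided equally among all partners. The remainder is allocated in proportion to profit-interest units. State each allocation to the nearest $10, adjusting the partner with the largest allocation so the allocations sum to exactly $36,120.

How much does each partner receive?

First tranche $11,200 split equally: $2,800 each.
Remainder $24,920 by profit-interest units (total 31): Nwosu 12,861.94 → $12,860; Ibarra 2,411.61 → $2,410; Andrade 6,430.97 → $6,430; Halvorsen 3,215.48 → $3,220.
Totals: Nwosu $2,800 + $12,860 = $15,660; Ibarra $2,800 + $2,410 = $5,210; Andrade $2,800 + $6,430 = $9,230; Halvorsen $2,800 + $3,220 = $6,020.

Nwosu: $15,660 | Ibarra: $5,210 | Andrade: $9,230 | Halvorsen: $6,020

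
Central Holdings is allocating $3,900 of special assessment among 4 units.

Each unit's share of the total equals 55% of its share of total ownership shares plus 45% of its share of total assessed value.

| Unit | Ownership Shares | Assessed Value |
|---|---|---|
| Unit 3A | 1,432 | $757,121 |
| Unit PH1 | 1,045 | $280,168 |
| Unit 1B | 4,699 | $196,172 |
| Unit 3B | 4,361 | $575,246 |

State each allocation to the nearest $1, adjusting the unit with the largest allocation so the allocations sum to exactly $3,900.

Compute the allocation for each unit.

Totals — ownership shares 11,537, assessed value 1,808,707.
Combined weights (55% ownership shares + 45% assessed value): Unit 3A 0.2566; Unit PH1 0.1195; Unit 1B 0.2728; Unit 3B 0.3510.
Proportional shares: Unit 3A 1,000.88; Unit PH1 466.14; Unit 1B 1,064.00; Unit 3B 1,368.98.
After rounding ($1): Unit 3A $1,001; Unit PH1 $466; Unit 1B $1,064; Unit 3B $1,369. Sum = $3,900.
No rounding difference to absorb.

Unit 3A: $1,001 · Unit PH1: $466 · Unit 1B: $1,064 · Unit 3B: $1,369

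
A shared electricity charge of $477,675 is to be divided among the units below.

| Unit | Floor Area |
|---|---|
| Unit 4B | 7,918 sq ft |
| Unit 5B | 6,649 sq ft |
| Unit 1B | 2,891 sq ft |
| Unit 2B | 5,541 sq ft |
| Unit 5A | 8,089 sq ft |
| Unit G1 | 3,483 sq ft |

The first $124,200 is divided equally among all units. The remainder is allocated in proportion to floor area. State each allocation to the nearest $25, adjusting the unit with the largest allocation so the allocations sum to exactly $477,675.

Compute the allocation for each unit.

Unit 4B: $101,650 · Unit 5B: $88,675 · Unit 1B: $50,250 · Unit 2B: $77,350 · Unit 5A: $103,450 · Unit G1: $56,300

First tranche $124,200 split equally: $20,700 each.
Remainder $353,475 by floor area (total 34,571): Unit 4B 80,958.46 → $80,950; Unit 5B 67,983.43 → $67,975; Unit 1B 29,559.35 → $29,550; Unit 2B 56,654.57 → $56,650; Unit 5A 82,706.87 → $82,700; Unit G1 35,612.32 → $35,600.
Rounding difference +$50 on remainder applied to Unit 5A.
Totals: Unit 4B $20,700 + $80,950 = $101,650; Unit 5B $20,700 + $67,975 = $88,675; Unit 1B $20,700 + $29,550 = $50,250; Unit 2B $20,700 + $56,650 = $77,350; Unit 5A $20,700 + $82,750 = $103,450; Unit G1 $20,700 + $35,600 = $56,300.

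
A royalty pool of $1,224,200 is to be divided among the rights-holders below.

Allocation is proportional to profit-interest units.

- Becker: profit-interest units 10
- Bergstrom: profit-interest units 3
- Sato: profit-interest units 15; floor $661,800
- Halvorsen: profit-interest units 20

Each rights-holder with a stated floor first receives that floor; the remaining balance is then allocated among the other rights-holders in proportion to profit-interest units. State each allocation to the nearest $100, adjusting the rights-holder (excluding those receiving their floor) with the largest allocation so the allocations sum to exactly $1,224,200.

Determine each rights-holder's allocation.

Becker: $170,400 · Bergstrom: $51,100 · Sato: $661,800 · Halvorsen: $340,900

Minimums first: Sato $661,800. Balance $562,400.
Balance split over remaining profit-interest units 33: Becker 170,424.24 → $170,400; Bergstrom 51,127.27 → $51,100; Halvorsen 340,848.48 → $340,800.
Rounding difference +$100 applied to Halvorsen → $340,900.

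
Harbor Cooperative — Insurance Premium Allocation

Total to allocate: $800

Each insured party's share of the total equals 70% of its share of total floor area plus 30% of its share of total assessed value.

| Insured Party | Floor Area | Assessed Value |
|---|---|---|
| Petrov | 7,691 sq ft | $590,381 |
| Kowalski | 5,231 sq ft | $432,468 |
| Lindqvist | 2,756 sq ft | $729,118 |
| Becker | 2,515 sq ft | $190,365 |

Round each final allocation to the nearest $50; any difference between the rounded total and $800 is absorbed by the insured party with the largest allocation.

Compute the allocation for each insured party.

Floor area total 18,193; assessed value total 1,942,332.
Composite weights (70% floor area + 30% assessed value): Petrov 0.3871; Kowalski 0.2681; Lindqvist 0.2187; Becker 0.1262.
Raw shares: Petrov 309.69; Kowalski 214.45; Lindqvist 174.92; Becker 100.94.
At nearest $50: Petrov $300; Kowalski $200; Lindqvist $150; Becker $100. Sum = $750.
Difference $800 − $750 = +$50 applied to largest allocation (Petrov): Petrov becomes $350.

Petrov: $350 | Kowalski: $200 | Lindqvist: $150 | Becker: $100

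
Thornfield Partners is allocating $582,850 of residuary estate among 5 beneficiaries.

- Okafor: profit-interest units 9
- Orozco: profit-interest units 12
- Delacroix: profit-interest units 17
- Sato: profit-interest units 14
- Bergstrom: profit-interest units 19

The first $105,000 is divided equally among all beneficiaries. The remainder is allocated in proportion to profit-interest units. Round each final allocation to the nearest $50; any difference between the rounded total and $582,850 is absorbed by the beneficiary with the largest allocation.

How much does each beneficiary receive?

First tranche $105,000 split equally: $21,000 each.
Remainder $477,850 by profit-interest units (total 71): Okafor 60,572.54 → $60,550; Orozco 80,763.38 → $80,750; Delacroix 114,414.79 → $114,400; Sato 94,223.94 → $94,200; Bergstrom 127,875.35 → $127,900.
Rounding difference +$50 on remainder applied to Bergstrom.
Totals: Okafor $21,000 + $60,550 = $81,550; Orozco $21,000 + $80,750 = $101,750; Delacroix $21,000 + $114,400 = $135,400; Sato $21,000 + $94,200 = $115,200; Bergstrom $21,000 + $127,950 = $148,950.

Okafor: $81,550 | Orozco: $101,750 | Delacroix: $135,400 | Sato: $115,200 | Bergstrom: $148,950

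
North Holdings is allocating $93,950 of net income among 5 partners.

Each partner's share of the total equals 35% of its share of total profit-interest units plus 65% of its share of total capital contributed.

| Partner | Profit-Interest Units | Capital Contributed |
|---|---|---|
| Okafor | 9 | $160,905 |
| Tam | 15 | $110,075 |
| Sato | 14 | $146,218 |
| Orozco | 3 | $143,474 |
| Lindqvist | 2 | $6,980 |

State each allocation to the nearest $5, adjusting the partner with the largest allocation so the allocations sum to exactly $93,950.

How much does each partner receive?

Okafor: $24,190 · Tam: $23,310 · Sato: $26,440 · Orozco: $17,730 · Lindqvist: $2,280

Profit-interest units total 43; capital contributed total 567,652.
Blended shares (35% profit-interest units + 65% capital contributed): Okafor 0.2575; Tam 0.2481; Sato 0.2814; Orozco 0.1887; Lindqvist 0.0243.
Unrounded shares: Okafor 24,192.40; Tam 23,312.41; Sato 26,435.93; Orozco 17,728.93; Lindqvist 2,280.32.
Rounded to nearest $5: Okafor $24,190; Tam $23,310; Sato $26,435; Orozco $17,730; Lindqvist $2,280. Sum = $93,945.
Difference $93,950 − $93,945 = +$5 applied to largest allocation (Sato): Sato becomes $26,440.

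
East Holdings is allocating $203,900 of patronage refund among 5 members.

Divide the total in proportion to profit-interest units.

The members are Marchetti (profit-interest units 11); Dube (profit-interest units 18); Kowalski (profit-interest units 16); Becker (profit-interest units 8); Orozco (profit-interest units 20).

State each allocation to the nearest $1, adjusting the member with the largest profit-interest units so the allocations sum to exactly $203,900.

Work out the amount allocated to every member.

Combined profit-interest units = 11 + 18 + 16 + 8 + 20 = 73.
Pro-rata amounts: Marchetti 30,724.66; Dube 50,276.71; Kowalski 44,690.41; Becker 22,345.21; Orozco 55,863.01.
After rounding ($1): Marchetti $30,725; Dube $50,277; Kowalski $44,690; Becker $22,345; Orozco $55,863. Sum = $203,900.
Rounded total matches; no reconciliation needed.

Marchetti: $30,725 | Dube: $50,277 | Kowalski: $44,690 | Becker: $22,345 | Orozco: $55,863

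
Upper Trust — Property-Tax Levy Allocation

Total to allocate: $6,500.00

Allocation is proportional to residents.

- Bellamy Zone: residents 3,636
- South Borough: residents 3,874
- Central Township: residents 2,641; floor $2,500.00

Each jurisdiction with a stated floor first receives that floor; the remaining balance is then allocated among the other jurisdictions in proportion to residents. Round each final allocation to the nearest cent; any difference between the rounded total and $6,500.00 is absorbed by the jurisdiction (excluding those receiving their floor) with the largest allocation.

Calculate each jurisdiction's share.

Minimums first: Central Township $2,500.00. Balance $4,000.00.
Balance split over remaining residents 7,510: Bellamy Zone 1,936.6178 → $1,936.62; South Borough 2,063.3822 → $2,063.38.

Bellamy Zone: $1,936.62 | South Borough: $2,063.38 | Central Township: $2,500.00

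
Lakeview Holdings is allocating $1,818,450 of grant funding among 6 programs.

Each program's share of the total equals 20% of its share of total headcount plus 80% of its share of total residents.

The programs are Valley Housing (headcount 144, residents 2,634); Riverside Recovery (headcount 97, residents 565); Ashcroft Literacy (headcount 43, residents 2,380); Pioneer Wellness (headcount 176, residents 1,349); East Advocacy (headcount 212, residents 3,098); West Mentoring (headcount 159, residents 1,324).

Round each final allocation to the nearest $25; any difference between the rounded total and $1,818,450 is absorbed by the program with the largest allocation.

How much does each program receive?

Valley Housing: $400,625 · Riverside Recovery: $114,875 · Ashcroft Literacy: $323,875 · Pioneer Wellness: $249,925 · East Advocacy: $489,850 · West Mentoring: $239,300

Headcount total 831; residents total 11,350.
Combined weights (20% headcount + 80% residents): Valley Housing 0.2203; Riverside Recovery 0.0632; Ashcroft Literacy 0.1781; Pioneer Wellness 0.1374; East Advocacy 0.2694; West Mentoring 0.1316.
Proportional shares: Valley Housing 400,628.95; Riverside Recovery 114,869.95; Ashcroft Literacy 323,870.09; Pioneer Wellness 249,931.96; East Advocacy 489,861.51; West Mentoring 239,287.53.
After rounding ($25): Valley Housing $400,625; Riverside Recovery $114,875; Ashcroft Literacy $323,875; Pioneer Wellness $249,925; East Advocacy $489,850; West Mentoring $239,300. Sum = $1,818,450.
Sum already equals the total — no adjustment.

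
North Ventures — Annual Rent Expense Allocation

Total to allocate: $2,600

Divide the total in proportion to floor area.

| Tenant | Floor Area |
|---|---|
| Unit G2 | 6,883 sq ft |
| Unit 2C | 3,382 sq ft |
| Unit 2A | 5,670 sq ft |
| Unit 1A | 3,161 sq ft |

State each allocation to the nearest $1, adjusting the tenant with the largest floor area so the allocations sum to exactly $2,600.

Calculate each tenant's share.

Unit G2: $938 · Unit 2C: $460 · Unit 2A: $772 · Unit 1A: $430

Sum of floor area: 19,096.
Raw shares: Unit G2 6,883/19,096 × $2,600 = 937.15; Unit 2C 3,382/19,096 × $2,600 = 460.47; Unit 2A 5,670/19,096 × $2,600 = 771.99; Unit 1A 3,161/19,096 × $2,600 = 430.38.
After rounding ($1): Unit G2 $937; Unit 2C $460; Unit 2A $772; Unit 1A $430. Sum = $2,599.
Difference $2,600 − $2,599 = +$1 applied to largest floor area (Unit G2): Unit G2 becomes $938.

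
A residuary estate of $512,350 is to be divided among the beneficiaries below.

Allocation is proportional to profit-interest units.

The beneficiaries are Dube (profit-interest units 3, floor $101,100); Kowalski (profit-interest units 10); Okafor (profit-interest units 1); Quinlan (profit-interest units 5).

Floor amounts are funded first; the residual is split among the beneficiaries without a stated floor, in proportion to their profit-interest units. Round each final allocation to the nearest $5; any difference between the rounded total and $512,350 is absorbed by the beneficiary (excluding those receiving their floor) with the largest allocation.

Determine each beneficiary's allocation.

Guaranteed amounts: Dube $101,100. Residual $411,250.
Residual split over remaining profit-interest units 16: Kowalski 257,031.25 → $257,030; Okafor 25,703.12 → $25,705; Quinlan 128,515.62 → $128,515.

Dube: $101,100 | Kowalski: $257,030 | Okafor: $25,705 | Quinlan: $128,515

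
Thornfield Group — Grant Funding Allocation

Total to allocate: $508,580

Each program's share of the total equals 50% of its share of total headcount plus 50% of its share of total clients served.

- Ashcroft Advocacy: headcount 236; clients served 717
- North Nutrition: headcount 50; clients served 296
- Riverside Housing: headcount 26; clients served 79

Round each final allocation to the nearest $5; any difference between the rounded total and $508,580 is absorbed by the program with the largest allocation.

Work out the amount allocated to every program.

Totals — headcount 312, clients served 1,092.
Combined weights (50% headcount + 50% clients served): Ashcroft Advocacy 0.7065; North Nutrition 0.2157; Riverside Housing 0.0778.
Proportional shares: Ashcroft Advocacy 359,312.70; North Nutrition 109,680.03; Riverside Housing 39,587.27.
Rounded to nearest $5: Ashcroft Advocacy $359,315; North Nutrition $109,680; Riverside Housing $39,585. Sum = $508,580.
Sum already equals the total — no adjustment.

Ashcroft Advocacy: $359,315; North Nutrition: $109,680; Riverside Housing: $39,585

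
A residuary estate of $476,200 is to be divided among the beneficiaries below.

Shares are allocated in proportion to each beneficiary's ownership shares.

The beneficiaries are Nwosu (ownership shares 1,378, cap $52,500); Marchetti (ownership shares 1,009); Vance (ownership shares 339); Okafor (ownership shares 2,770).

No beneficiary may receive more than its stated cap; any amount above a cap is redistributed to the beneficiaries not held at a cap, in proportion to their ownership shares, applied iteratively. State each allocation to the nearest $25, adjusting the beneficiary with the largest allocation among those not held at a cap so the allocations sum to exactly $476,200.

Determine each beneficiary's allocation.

Nwosu: $52,500 · Marchetti: $103,825 · Vance: $34,875 · Okafor: $285,000

Ownership shares total: 5,496.
Proportional shares (ignoring caps): Nwosu 119,396.58; Marchetti 87,424.64; Vance 29,372.60; Okafor 240,006.19.
Held at cap: Nwosu ($52,500); residual $423,700 reallocated over remaining ownership shares 4,118.
Redistributed shares: Marchetti 103,815.76 → $103,825; Vance 34,879.63 → $34,875; Okafor 285,004.61 → $285,000.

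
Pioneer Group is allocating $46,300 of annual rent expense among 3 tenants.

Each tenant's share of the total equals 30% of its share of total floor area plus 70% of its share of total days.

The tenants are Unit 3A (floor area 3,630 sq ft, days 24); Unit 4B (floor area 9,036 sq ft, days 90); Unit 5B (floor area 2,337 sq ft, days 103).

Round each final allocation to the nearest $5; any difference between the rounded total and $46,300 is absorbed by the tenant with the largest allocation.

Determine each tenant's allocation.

Unit 3A: $6,945; Unit 4B: $21,810; Unit 5B: $17,545

Floor area total 15,003; days total 217.
Composite weights (30% floor area + 70% days): Unit 3A 0.1500; Unit 4B 0.4710; Unit 5B 0.3790.
Raw shares: Unit 3A 6,945.22; Unit 4B 21,807.60; Unit 5B 17,547.18.
After rounding ($5): Unit 3A $6,945; Unit 4B $21,810; Unit 5B $17,545. Sum = $46,300.
Rounded total matches; no reconciliation needed.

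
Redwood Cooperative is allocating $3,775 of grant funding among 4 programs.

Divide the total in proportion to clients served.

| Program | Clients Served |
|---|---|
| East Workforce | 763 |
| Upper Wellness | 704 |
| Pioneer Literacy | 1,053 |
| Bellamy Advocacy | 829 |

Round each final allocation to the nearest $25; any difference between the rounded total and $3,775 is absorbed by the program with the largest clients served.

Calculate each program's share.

Sum of clients served: 763 + 704 + 1,053 + 829 = 3,349.
Raw shares: East Workforce 860.06; Upper Wellness 793.55; Pioneer Literacy 1,186.94; Bellamy Advocacy 934.45.
At nearest $25: East Workforce $850; Upper Wellness $800; Pioneer Literacy $1,175; Bellamy Advocacy $925. Sum = $3,750.
Difference $3,775 − $3,750 = +$25 applied to largest clients served (Pioneer Literacy): Pioneer Literacy becomes $1,200.

East Workforce: $850 | Upper Wellness: $800 | Pioneer Literacy: $1,200 | Bellamy Advocacy: $925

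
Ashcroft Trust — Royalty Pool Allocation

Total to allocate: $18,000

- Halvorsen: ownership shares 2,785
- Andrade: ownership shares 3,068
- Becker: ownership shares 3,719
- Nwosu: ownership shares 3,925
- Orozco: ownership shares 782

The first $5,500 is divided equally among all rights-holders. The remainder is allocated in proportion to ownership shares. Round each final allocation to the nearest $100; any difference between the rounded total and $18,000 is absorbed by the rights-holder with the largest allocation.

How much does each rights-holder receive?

Halvorsen: $3,500; Andrade: $3,800; Becker: $4,400; Nwosu: $4,500; Orozco: $1,800

Equal tier: $5,500 ÷ 5 = $1,100 apiece.
Remainder $12,500 by ownership shares (total 14,279): Halvorsen 2,438.02 → $2,400; Andrade 2,685.76 → $2,700; Becker 3,255.66 → $3,300; Nwosu 3,435.99 → $3,400; Orozco 684.57 → $700.
Totals: Halvorsen $1,100 + $2,400 = $3,500; Andrade $1,100 + $2,700 = $3,800; Becker $1,100 + $3,300 = $4,400; Nwosu $1,100 + $3,400 = $4,500; Orozco $1,100 + $700 = $1,800.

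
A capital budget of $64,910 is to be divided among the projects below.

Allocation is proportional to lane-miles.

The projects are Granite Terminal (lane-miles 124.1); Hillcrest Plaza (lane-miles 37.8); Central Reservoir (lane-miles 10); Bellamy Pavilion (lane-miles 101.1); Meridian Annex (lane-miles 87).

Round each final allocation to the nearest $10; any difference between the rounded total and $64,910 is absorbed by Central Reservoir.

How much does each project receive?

Sum of lane-miles: 360.
Pro-rata amounts: Granite Terminal 124.1/360 × $64,910 = 22,375.92; Hillcrest Plaza 37.8/360 × $64,910 = 6,815.55; Central Reservoir 10/360 × $64,910 = 1,803.06; Bellamy Pavilion 101.1/360 × $64,910 = 18,228.89; Meridian Annex 87/360 × $64,910 = 15,686.58.
Rounded to nearest $10: Granite Terminal $22,380; Hillcrest Plaza $6,820; Central Reservoir $1,800; Bellamy Pavilion $18,230; Meridian Annex $15,690. Sum = $64,920.
Difference $64,910 − $64,920 = −$10 applied to Central Reservoir: Central Reservoir becomes $1,790.

Granite Terminal: $22,380; Hillcrest Plaza: $6,820; Central Reservoir: $1,790; Bellamy Pavilion: $18,230; Meridian Annex: $15,690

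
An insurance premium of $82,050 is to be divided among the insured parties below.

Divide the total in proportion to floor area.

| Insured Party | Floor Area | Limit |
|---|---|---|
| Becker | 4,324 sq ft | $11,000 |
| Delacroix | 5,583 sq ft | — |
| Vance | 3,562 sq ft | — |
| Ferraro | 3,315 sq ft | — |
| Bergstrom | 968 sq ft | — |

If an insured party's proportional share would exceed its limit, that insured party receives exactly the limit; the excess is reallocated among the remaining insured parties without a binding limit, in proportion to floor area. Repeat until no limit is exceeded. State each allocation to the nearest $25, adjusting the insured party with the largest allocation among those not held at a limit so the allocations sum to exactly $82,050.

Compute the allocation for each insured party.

Becker: $11,000 | Delacroix: $29,525 | Vance: $18,850 | Ferraro: $17,550 | Bergstrom: $5,125

Total floor area = 17,752.
Proportional shares (ignoring caps): Becker 19,985.59; Delacroix 25,804.71; Vance 16,463.62; Ferraro 15,321.98; Bergstrom 4,474.11.
Capped: Becker ($11,000); residual $71,050 reallocated over remaining floor area 13,428.
Remaining shares: Delacroix 29,540.67 → $29,550; Vance 18,847.19 → $18,850; Ferraro 17,540.27 → $17,550; Bergstrom 5,121.86 → $5,125.
Rounding difference −$25 applied to Delacroix → $29,525.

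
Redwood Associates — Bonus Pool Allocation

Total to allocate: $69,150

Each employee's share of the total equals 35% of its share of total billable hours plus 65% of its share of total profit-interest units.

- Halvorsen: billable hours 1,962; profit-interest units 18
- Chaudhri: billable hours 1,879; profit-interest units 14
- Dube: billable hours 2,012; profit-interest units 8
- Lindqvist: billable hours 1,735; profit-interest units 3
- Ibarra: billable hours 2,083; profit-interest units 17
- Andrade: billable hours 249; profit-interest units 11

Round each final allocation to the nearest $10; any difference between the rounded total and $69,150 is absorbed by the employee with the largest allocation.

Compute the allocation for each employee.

Halvorsen: $16,190 · Chaudhri: $13,450 · Dube: $9,970 · Lindqvist: $6,130 · Ibarra: $15,840 · Andrade: $7,570

Billable hours total 9,920; profit-interest units total 71.
Blended shares (35% billable hours + 65% profit-interest units): Halvorsen 0.2340; Chaudhri 0.1945; Dube 0.1442; Lindqvist 0.0887; Ibarra 0.2291; Andrade 0.1095.
Unrounded shares: Halvorsen 16,181.97; Chaudhri 13,447.21; Dube 9,973.32; Lindqvist 6,132.19; Ibarra 15,844.11; Andrade 7,571.20.
After rounding ($10): Halvorsen $16,180; Chaudhri $13,450; Dube $9,970; Lindqvist $6,130; Ibarra $15,840; Andrade $7,570. Sum = $69,140.
Difference $69,150 − $69,140 = +$10 applied to largest allocation (Halvorsen): Halvorsen becomes $16,190.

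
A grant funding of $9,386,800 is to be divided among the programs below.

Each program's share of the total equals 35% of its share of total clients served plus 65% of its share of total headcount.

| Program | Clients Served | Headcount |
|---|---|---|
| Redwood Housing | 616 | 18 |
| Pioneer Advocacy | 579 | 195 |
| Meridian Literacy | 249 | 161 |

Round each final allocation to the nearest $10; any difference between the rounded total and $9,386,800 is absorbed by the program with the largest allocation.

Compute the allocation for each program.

Clients served total 1,444; headcount total 374.
Blended shares (35% clients served + 65% headcount): Redwood Housing 0.1806; Pioneer Advocacy 0.4792; Meridian Literacy 0.3402.
Pro-rata amounts: Redwood Housing 1,695,170.68; Pioneer Advocacy 4,498,558.93; Meridian Literacy 3,193,070.39.
After rounding ($10): Redwood Housing $1,695,170; Pioneer Advocacy $4,498,560; Meridian Literacy $3,193,070. Sum = $9,386,800.
Rounded total matches; no reconciliation needed.

Redwood Housing: $1,695,170 · Pioneer Advocacy: $4,498,560 · Meridian Literacy: $3,193,070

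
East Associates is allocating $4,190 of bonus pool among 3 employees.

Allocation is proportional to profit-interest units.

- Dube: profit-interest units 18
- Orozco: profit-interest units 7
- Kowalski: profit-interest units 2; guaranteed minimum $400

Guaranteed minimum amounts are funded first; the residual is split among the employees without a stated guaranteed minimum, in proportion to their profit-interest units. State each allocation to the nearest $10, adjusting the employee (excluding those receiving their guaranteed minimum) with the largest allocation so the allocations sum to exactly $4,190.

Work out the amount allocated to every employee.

Minimums first: Kowalski $400. Remaining pool $3,790.
Remaining pool split over remaining profit-interest units 25: Dube 2,728.80 → $2,730; Orozco 1,061.20 → $1,060.

Dube: $2,730 · Orozco: $1,060 · Kowalski: $400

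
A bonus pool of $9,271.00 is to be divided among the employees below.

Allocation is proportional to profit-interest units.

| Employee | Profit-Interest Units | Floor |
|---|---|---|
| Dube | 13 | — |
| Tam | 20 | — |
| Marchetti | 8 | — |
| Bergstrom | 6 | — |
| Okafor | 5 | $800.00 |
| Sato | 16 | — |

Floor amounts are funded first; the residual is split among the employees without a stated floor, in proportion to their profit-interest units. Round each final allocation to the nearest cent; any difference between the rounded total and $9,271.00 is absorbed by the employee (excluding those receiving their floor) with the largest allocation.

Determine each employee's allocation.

Dube: $1,747.98; Tam: $2,689.21; Marchetti: $1,075.68; Bergstrom: $806.76; Okafor: $800.00; Sato: $2,151.37

Guaranteed amounts: Okafor $800.00. Residual $8,471.00.
Residual split over remaining profit-interest units 63: Dube 1,747.9841 → $1,747.98; Tam 2,689.2063 → $2,689.21; Marchetti 1,075.6825 → $1,075.68; Bergstrom 806.7619 → $806.76; Sato 2,151.3651 → $2,151.37.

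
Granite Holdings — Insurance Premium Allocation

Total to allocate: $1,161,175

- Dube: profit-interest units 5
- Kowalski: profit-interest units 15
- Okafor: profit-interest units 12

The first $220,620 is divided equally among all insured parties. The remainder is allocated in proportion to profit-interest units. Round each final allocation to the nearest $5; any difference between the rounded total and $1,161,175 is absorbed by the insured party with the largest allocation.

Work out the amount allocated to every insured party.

Dube: $220,500 · Kowalski: $514,425 · Okafor: $426,250

First tranche $220,620 split equally: $73,540 each.
Remainder $940,555 by profit-interest units (total 32): Dube 146,961.72 → $146,960; Kowalski 440,885.16 → $440,885; Okafor 352,708.12 → $352,710.
Totals: Dube $73,540 + $146,960 = $220,500; Kowalski $73,540 + $440,885 = $514,425; Okafor $73,540 + $352,710 = $426,250.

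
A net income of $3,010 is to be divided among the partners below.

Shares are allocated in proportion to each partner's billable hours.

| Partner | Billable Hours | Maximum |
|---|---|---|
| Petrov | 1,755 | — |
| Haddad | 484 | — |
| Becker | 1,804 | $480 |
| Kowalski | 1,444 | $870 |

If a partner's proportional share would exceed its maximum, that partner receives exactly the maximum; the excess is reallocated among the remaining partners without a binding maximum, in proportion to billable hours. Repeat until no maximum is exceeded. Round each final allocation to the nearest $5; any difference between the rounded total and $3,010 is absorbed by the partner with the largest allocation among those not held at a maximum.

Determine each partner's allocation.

Total billable hours = 5,487.
Pro-rata shares before constraints: Petrov 962.74; Haddad 265.51; Becker 989.62; Kowalski 792.13.
Held at cap: Becker ($480); residual $2,530 reallocated over remaining billable hours 3,683.
Held at cap: Kowalski ($870); residual $1,660 reallocated over remaining billable hours 2,239.
Shares after redistribution: Petrov 1,301.16 → $1,300; Haddad 358.84 → $360.

Petrov: $1,300 | Haddad: $360 | Becker: $480 | Kowalski: $870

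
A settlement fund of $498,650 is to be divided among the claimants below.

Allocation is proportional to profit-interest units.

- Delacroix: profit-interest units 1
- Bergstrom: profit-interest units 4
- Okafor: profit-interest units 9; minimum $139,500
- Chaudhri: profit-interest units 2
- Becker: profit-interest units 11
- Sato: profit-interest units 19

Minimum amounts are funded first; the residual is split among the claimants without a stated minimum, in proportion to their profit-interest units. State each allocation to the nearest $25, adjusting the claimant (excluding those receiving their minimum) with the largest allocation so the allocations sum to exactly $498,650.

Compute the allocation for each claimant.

Delacroix: $9,700 · Bergstrom: $38,825 · Okafor: $139,500 · Chaudhri: $19,425 · Becker: $106,775 · Sato: $184,425

Guaranteed amounts: Okafor $139,500. Remaining pool $359,150.
Remaining pool split over remaining profit-interest units 37: Delacroix 9,706.76 → $9,700; Bergstrom 38,827.03 → $38,825; Chaudhri 19,413.51 → $19,425; Becker 106,774.32 → $106,775; Sato 184,428.38 → $184,425.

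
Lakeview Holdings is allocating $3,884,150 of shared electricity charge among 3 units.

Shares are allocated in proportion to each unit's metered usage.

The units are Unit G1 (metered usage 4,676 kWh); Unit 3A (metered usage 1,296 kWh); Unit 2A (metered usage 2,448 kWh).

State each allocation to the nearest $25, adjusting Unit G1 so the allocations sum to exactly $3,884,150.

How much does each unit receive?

Sum of metered usage: 8,420.
Raw shares: Unit G1 4,676/8,420 × $3,884,150 = 2,157,041.02; Unit 3A 1,296/8,420 × $3,884,150 = 597,845.42; Unit 2A 2,448/8,420 × $3,884,150 = 1,129,263.56.
At nearest $25: Unit G1 $2,157,050; Unit 3A $597,850; Unit 2A $1,129,275. Sum = $3,884,175.
Difference $3,884,150 − $3,884,175 = −$25 applied to Unit G1: Unit G1 becomes $2,157,025.

Unit G1: $2,157,025 · Unit 3A: $597,850 · Unit 2A: $1,129,275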